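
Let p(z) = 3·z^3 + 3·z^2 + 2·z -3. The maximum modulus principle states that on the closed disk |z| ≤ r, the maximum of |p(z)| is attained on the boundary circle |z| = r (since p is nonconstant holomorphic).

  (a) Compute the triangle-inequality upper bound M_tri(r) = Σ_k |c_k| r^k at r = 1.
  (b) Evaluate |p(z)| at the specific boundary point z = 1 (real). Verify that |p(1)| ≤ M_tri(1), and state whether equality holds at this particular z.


Coefficients: c_0 = -3, c_1 = 2, c_2 = 3, c_3 = 3. Radius r = 1.
Part (a). Triangle bound: M_tri(r) = Σ_k |c_k| r^k
  = |-3|·1^0 + |2|·1^1 + |3|·1^2 + |3|·1^3
  = 3 + 2 + 3 + 3 = 11.
This bounds M(r) := max_{|z|=r} |p(z)| from above; equality holds iff all terms c_k z^k can be made to align in phase at a single z on |z|=r.
Part (b). At z = 1 (real, on the circle |z| = r):
  p(1) = (-3)·1^0 + (2)·1^1 + (3)·1^2 + (3)·1^3 = 5.
  |p(1)| = 5.
Check: |p(1)| = 5 ≤ 11 = M_tri(1). ✓ Equality does not hold at z = 1 (the coefficients have mixed signs, so the terms do not all align in phase there).

M_tri(1) = 11; |p(1)| = 5; equality at z=1: no.


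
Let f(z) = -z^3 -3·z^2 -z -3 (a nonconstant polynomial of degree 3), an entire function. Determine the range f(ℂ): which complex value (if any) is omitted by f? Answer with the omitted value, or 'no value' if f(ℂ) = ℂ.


Little Picard bounds the complement of f(ℂ) to at most one point.
For every w ∈ ℂ, the equation p(z) − w = 0 is a nonconstant polynomial in z and hence has at least one root by the fundamental theorem of algebra. So p is surjective onto ℂ, omitting no value.

Omitted value: no value.


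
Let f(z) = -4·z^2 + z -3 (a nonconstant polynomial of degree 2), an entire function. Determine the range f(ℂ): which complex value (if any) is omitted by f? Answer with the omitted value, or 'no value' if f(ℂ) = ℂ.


Little Picard bounds the complement of f(ℂ) to at most one point.
For every w ∈ ℂ, the equation p(z) − w = 0 is a nonconstant polynomial in z and hence has at least one root by the fundamental theorem of algebra. So p is surjective onto ℂ, omitting no value.

Omitted value: no value.


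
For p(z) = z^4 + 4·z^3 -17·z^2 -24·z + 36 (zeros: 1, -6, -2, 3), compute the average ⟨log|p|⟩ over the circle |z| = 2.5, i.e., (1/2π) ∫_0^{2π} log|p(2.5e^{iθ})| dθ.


Zeros: -6, -2, 1, 3; r = 2.5.
Inside |z| < r: -2, 1. Outside (|z| ≥ r): -6, 3.
p(0) = 36, so log|p(0)| = log(36) = 3.5835.
Apply Jensen: I(r) = log|p(0)| + Σ_k log(r/|z_k|), summed over zeros inside |z| < r.
  log(r/|z_k|) for z_k = 1: log(2.5/1) = 0.9163
  log(r/|z_k|) for z_k = -2: log(2.5/2) = 0.2231
  Outside zeros (-6, 3) contribute nothing to the Jensen sum.
Sum over inside zeros: 1.1394.
I(r) = log|p(0)| + (inside sum) = 3.5835 + 1.1394 = 4.7230.
Note: since some zeros are outside |z| ≤ r, the simplified n·log(r) form does NOT apply — only the inside zeros contribute.

I(r) ≈ 4.7230.


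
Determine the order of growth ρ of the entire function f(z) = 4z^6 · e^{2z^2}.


M(r) = max_{|z|=r} |4|·|z|^6·|e^{2z^2}| = 4·r^6 · e^{2r^2} (the factors attain their maxima compatibly on |z|=r). Then log M(r) = log 4 + 6·log r + 2r^2, dominated by the last term, so log log M(r) ~ 2·log r. The polynomial factor 4z^6 contributes only a log r term and does not affect the order. ρ = 2.
Therefore ρ = 2.

Order ρ = 2.


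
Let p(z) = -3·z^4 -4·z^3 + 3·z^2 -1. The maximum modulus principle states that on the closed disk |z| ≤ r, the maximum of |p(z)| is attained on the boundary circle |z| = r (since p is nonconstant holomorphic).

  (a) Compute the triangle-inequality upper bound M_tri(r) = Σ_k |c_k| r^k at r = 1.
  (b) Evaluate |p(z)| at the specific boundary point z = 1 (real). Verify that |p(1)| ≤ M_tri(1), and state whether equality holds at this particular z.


Coefficients: c_0 = -1, c_1 = 0, c_2 = 3, c_3 = -4, c_4 = -3. Radius r = 1.
Part (a). Triangle bound: M_tri(r) = Σ_k |c_k| r^k
  = |-1|·1^0 + |0|·1^1 + |3|·1^2 + |-4|·1^3 + |-3|·1^4
  = 1 + 0 + 3 + 4 + 3 = 11.
This bounds M(r) := max_{|z|=r} |p(z)| from above; equality holds iff all terms c_k z^k can be made to align in phase at a single z on |z|=r.
Part (b). At z = 1 (real, on the circle |z| = r):
  p(1) = (-1)·1^0 + (0)·1^1 + (3)·1^2 + (-4)·1^3 + (-3)·1^4 = -5.
  |p(1)| = 5.
Check: |p(1)| = 5 ≤ 11 = M_tri(1). ✓ Equality does not hold at z = 1 (the coefficients have mixed signs, so the terms do not all align in phase there).

M_tri(1) = 11; |p(1)| = 5; equality at z=1: no.


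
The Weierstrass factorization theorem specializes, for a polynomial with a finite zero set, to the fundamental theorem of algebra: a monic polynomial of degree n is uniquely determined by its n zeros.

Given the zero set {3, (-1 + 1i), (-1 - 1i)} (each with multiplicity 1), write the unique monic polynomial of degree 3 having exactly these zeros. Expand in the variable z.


The polynomial is p(z) = ∏_{α ∈ S} (z − α), where S = {3, (-1 + 1i), (-1 - 1i)}.
Expanding the product yields: p(z) = z^3 -z^2 -4·z -6.
Note conjugate pairs combine to real quadratics: (z − (-1+1i))(z − (-1−1i)) = z² + 2z + 2.
The resulting polynomial has degree 3 and real coefficients as required.

p(z) = z^3 -z^2 -4·z -6.


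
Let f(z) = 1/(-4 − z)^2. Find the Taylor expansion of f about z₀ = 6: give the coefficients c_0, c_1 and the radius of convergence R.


Let w = z − z₀, so z = z₀ + w.
Then -4 − z = -4 − (z₀ + w) = (-4 − z₀) − w = -10 − w.
f(z) = 1/(-10 − w)^2 = (1/(-10)^2) · (1 − w/(-10))^{−2}.
By the binomial series (1−u)^{−2} = Σ_{n≥0} C(n+1, 1) u^n for |u|<1, with u = w/(-10):
  c_n = C(n+1, 1) / (-10)^(n+2).
  c_0 = 1/(-10)^2 = 1/100.
  c_1 = 2/(-10)^3 = -1/500.
The series is valid for |w/d| < 1, i.e. |z − z₀| < |d|.
Radius of convergence: R = |-4 − z₀| = |-10| = 10 (distance from z₀ to the singularity z = -4).

c_0 = 1/100, c_1 = -1/500; R = 10.


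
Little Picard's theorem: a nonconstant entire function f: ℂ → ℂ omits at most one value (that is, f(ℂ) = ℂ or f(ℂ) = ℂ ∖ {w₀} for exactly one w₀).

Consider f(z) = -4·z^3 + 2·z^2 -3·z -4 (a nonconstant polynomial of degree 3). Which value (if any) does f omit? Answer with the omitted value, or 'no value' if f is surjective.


Little Picard bounds the complement of f(ℂ) to at most one point.
For every w ∈ ℂ, the equation p(z) − w = 0 is a nonconstant polynomial in z and hence has at least one root by the fundamental theorem of algebra. So p is surjective onto ℂ, omitting no value.

Omitted value: no value.


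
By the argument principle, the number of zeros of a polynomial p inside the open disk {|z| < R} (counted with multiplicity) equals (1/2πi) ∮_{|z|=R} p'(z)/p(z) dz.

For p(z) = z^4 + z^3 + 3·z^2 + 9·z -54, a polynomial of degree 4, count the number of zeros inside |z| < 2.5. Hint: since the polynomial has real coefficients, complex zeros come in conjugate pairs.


The zeros of p are: (0 + 3i), (0 - 3i), -3, 2.
Their magnitudes are: 3, 3, 3, 2.
Zeros with |z| < R = 2.5: 2.
Count = 1.
By the argument principle, (1/2πi) ∮_{|z|=R} p'(z)/p(z) dz equals exactly this count.

Number of zeros inside |z| < 2.5: 1.


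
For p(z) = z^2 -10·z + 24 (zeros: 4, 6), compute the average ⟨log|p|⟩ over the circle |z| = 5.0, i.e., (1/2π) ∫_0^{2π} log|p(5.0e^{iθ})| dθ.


Zeros: 4, 6; r = 5.0.
Inside |z| < r: 4. Outside (|z| ≥ r): 6.
p(0) = 24, so log|p(0)| = log(24) = 3.1781.
Apply Jensen: I(r) = log|p(0)| + Σ_k log(r/|z_k|), summed over zeros inside |z| < r.
  log(r/|z_k|) for z_k = 4: log(5.0/4) = 0.2231
  Outside zeros (6) contribute nothing to the Jensen sum.
Sum over inside zeros: 0.2231.
I(r) = log|p(0)| + (inside sum) = 3.1781 + 0.2231 = 3.4012.
Note: since some zeros are outside |z| ≤ r, the simplified n·log(r) form does NOT apply — only the inside zeros contribute.

I(r) ≈ 3.4012.


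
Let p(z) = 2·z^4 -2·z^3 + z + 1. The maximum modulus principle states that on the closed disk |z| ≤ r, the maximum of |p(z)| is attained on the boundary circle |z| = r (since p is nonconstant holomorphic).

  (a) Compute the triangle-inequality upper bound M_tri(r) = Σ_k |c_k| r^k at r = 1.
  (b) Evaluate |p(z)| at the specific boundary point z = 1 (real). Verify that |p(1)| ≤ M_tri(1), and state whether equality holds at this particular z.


Coefficients: c_0 = 1, c_1 = 1, c_2 = 0, c_3 = -2, c_4 = 2. Radius r = 1.
Part (a). Triangle bound: M_tri(r) = Σ_k |c_k| r^k
  = |1|·1^0 + |1|·1^1 + |0|·1^2 + |-2|·1^3 + |2|·1^4
  = 1 + 1 + 0 + 2 + 2 = 6.
This bounds M(r) := max_{|z|=r} |p(z)| from above; equality holds iff all terms c_k z^k can be made to align in phase at a single z on |z|=r.
Part (b). At z = 1 (real, on the circle |z| = r):
  p(1) = (1)·1^0 + (1)·1^1 + (0)·1^2 + (-2)·1^3 + (2)·1^4 = 2.
  |p(1)| = 2.
Check: |p(1)| = 2 ≤ 6 = M_tri(1). ✓ Equality does not hold at z = 1 (the coefficients have mixed signs, so the terms do not all align in phase there).

M_tri(1) = 6; |p(1)| = 2; equality at z=1: no.


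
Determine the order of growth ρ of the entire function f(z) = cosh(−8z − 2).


cosh(w) is a linear combination of e^{iw} and e^{−iw} (or e^w, e^{−w} in the hyperbolic case), so |cosh(w)| ≤ e^{|w|}. With w = −8z − 2, |w| ≤ 8|z| + 2 = 8r + 2 on |z| = r, giving M(r) ≤ e^{8r + 2}, so ρ ≤ 1. On a suitable ray (z = it for sin/cos; z = t for sinh/cosh, t real → ∞), |cosh(−8z − 2)| grows like e^{8|t|}/2, so ρ ≥ 1. Hence ρ = 1.
Therefore ρ = 1.

Order ρ = 1.


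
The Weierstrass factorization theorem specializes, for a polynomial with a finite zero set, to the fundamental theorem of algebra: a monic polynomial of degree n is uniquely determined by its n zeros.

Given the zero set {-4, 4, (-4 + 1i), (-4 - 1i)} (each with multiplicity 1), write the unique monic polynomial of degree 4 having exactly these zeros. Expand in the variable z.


The polynomial is p(z) = ∏_{α ∈ S} (z − α), where S = {-4, 4, (-4 + 1i), (-4 - 1i)}.
Expanding the product yields: p(z) = z^4 + 8·z^3 + z^2 -128·z -272.
Note conjugate pairs combine to real quadratics: (z − (-4+1i))(z − (-4−1i)) = z² + 8z + 17.
The resulting polynomial has degree 4 and real coefficients as required.

p(z) = z^4 + 8·z^3 + z^2 -128·z -272.


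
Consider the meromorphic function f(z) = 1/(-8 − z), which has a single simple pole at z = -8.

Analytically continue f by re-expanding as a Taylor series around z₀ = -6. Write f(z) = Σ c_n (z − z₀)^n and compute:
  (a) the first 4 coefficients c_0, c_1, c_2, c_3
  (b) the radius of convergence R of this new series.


Let w = z − z₀, so z = z₀ + w.
Then -8 − z = -8 − (z₀ + w) = (-8 − z₀) − w = -2 − w.
f(z) = 1/(-2 − w) = (1/(-2)) · 1/(1 − w/(-2)) = Σ_{n≥0} w^n / (-2)^(n+1).
So c_n = 1/(-2)^(n+1):
  c_0 = 1/(-2)^1 = -1/2.
  c_1 = 1/(-2)^2 = 1/4.
  c_2 = 1/(-2)^3 = -1/8.
  c_3 = 1/(-2)^4 = 1/16.
The series is valid for |w/d| < 1, i.e. |z − z₀| < |d|.
Radius of convergence: R = |-8 − z₀| = |-2| = 2 (distance from z₀ to the singularity z = -8).

c_0 = -1/2, c_1 = 1/4, c_2 = -1/8, c_3 = 1/16; R = 2.


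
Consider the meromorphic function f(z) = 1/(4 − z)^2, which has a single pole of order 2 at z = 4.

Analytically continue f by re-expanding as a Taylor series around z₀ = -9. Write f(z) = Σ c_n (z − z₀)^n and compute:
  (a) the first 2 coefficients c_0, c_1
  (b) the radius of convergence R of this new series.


Let w = z − z₀, so z = z₀ + w.
Then 4 − z = 4 − (z₀ + w) = (4 − z₀) − w = 13 − w.
f(z) = 1/(13 − w)^2 = (1/(13)^2) · (1 − w/(13))^{−2}.
By the binomial series (1−u)^{−2} = Σ_{n≥0} C(n+1, 1) u^n for |u|<1, with u = w/(13):
  c_n = C(n+1, 1) / (13)^(n+2).
  c_0 = 1/(13)^2 = 1/169.
  c_1 = 2/(13)^3 = 2/2197.
The series is valid for |w/d| < 1, i.e. |z − z₀| < |d|.
Radius of convergence: R = |4 − z₀| = |13| = 13 (distance from z₀ to the singularity z = 4).

c_0 = 1/169, c_1 = 2/2197; R = 13.


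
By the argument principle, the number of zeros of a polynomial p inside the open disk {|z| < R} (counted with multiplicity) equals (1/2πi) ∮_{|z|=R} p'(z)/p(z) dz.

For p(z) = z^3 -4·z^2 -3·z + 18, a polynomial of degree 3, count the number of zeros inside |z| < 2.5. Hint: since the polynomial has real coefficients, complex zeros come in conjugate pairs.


The zeros of p are: 3, 3, -2.
Their magnitudes are: 3, 3, 2.
Zeros with |z| < R = 2.5: -2.
Count = 1.
By the argument principle, (1/2πi) ∮_{|z|=R} p'(z)/p(z) dz equals exactly this count.

Number of zeros inside |z| < 2.5: 1.


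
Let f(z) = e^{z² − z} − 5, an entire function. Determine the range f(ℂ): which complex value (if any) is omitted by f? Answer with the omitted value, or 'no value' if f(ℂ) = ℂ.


Little Picard bounds the complement of f(ℂ) to at most one point.
The exponent g(z) = z² − z is a nonconstant polynomial, hence surjective onto ℂ. So e^{g(z)} takes every value in {e^w : w ∈ ℂ} = ℂ ∖ {0}. Adding -5 shifts the range to ℂ ∖ {-5}. f omits exactly -5.

Omitted value: -5.


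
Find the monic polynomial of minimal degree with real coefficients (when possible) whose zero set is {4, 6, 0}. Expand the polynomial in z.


The polynomial is p(z) = ∏_{α ∈ S} (z − α), where S = {4, 6, 0}.
Expanding the product yields: p(z) = z^3 -10·z^2 + 24·z.
The resulting polynomial has degree 3 and real coefficients as required.

p(z) = z^3 -10·z^2 + 24·z.


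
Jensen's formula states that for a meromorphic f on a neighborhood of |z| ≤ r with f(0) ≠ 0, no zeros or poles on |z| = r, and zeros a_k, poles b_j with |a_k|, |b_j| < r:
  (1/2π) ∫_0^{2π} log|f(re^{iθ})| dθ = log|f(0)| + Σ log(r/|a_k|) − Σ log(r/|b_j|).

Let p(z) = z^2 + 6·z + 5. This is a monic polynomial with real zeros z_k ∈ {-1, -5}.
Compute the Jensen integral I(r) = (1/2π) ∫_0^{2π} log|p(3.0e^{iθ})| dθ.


Zeros: -5, -1; r = 3.0.
Inside |z| < r: -1. Outside (|z| ≥ r): -5.
p(0) = 5, so log|p(0)| = log(5) = 1.6094.
Apply Jensen: I(r) = log|p(0)| + Σ_k log(r/|z_k|), summed over zeros inside |z| < r.
  log(r/|z_k|) for z_k = -1: log(3.0/1) = 1.0986
  Outside zeros (-5) contribute nothing to the Jensen sum.
Sum over inside zeros: 1.0986.
I(r) = log|p(0)| + (inside sum) = 1.6094 + 1.0986 = 2.7081.
Note: since some zeros are outside |z| ≤ r, the simplified n·log(r) form does NOT apply — only the inside zeros contribute.

I(r) ≈ 2.7081.


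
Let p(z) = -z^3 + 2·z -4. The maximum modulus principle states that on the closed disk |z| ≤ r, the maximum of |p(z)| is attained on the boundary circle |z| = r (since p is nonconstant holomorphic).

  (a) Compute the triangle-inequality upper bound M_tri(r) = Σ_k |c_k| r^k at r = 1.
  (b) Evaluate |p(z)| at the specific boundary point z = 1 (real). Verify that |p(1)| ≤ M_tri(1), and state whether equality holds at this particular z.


Coefficients: c_0 = -4, c_1 = 2, c_2 = 0, c_3 = -1. Radius r = 1.
Part (a). Triangle bound: M_tri(r) = Σ_k |c_k| r^k
  = |-4|·1^0 + |2|·1^1 + |0|·1^2 + |-1|·1^3
  = 4 + 2 + 0 + 1 = 7.
This bounds M(r) := max_{|z|=r} |p(z)| from above; equality holds iff all terms c_k z^k can be made to align in phase at a single z on |z|=r.
Part (b). At z = 1 (real, on the circle |z| = r):
  p(1) = (-4)·1^0 + (2)·1^1 + (0)·1^2 + (-1)·1^3 = -3.
  |p(1)| = 3.
Check: |p(1)| = 3 ≤ 7 = M_tri(1). ✓ Equality does not hold at z = 1 (the coefficients have mixed signs, so the terms do not all align in phase there).

M_tri(1) = 7; |p(1)| = 3; equality at z=1: no.


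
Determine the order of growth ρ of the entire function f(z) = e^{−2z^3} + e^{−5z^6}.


Each summand is entire of order 3 and 6 respectively (as in the single-exponential case). The order of a sum is at most the max of the orders, so ρ ≤ 6. For the lower bound: on |z|=r choose arg z so that -5z^6 is real positive; then |e^{-5z^6}| = e^{5r^6} while |e^{-2z^3}| ≤ e^{2r^3} = o(e^{5r^6}). So |f| ≥ e^{5r^6}(1 − o(1)) and ρ ≥ 6. Hence ρ = max(3, 6) = 6.
Therefore ρ = 6.

Order ρ = 6.


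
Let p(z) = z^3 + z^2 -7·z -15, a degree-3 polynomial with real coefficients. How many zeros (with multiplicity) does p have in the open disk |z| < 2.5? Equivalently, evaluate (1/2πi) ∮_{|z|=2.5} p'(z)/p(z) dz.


The zeros of p are: (-2 + 1i), (-2 - 1i), 3.
Their magnitudes are: 2.236, 2.236, 3.
Zeros with |z| < R = 2.5: (-2 + 1i), (-2 - 1i).
Count = 2.
By the argument principle, (1/2πi) ∮_{|z|=R} p'(z)/p(z) dz equals exactly this count.

Number of zeros inside |z| < 2.5: 2.


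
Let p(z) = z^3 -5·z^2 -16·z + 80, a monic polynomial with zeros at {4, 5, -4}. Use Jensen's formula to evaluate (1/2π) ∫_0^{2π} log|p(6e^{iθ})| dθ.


Zeros: -4, 4, 5; r = 6.
Inside |z| < r: -4, 4, 5. Outside (|z| ≥ r): ∅.
p(0) = 80, so log|p(0)| = log(80) = 4.3820.
Apply Jensen: I(r) = log|p(0)| + Σ_k log(r/|z_k|), summed over zeros inside |z| < r.
  log(r/|z_k|) for z_k = 4: log(6/4) = 0.4055
  log(r/|z_k|) for z_k = 5: log(6/5) = 0.1823
  log(r/|z_k|) for z_k = -4: log(6/4) = 0.4055
Sum over inside zeros: 0.9933.
I(r) = log|p(0)| + (inside sum) = 4.3820 + 0.9933 = 5.3753.
Closed form (all zeros inside, monic): I(r) = n·log(r) = 3·log(6) = 5.3753. ✓

I(r) ≈ 5.3753.


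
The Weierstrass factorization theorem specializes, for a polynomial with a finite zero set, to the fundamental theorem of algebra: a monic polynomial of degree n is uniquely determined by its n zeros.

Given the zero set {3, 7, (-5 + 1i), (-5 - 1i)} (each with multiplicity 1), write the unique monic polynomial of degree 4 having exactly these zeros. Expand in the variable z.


The polynomial is p(z) = ∏_{α ∈ S} (z − α), where S = {3, 7, (-5 + 1i), (-5 - 1i)}.
Expanding the product yields: p(z) = z^4 -53·z^2 -50·z + 546.
Note conjugate pairs combine to real quadratics: (z − (-5+1i))(z − (-5−1i)) = z² + 10z + 26.
The resulting polynomial has degree 4 and real coefficients as required.

p(z) = z^4 -53·z^2 -50·z + 546.


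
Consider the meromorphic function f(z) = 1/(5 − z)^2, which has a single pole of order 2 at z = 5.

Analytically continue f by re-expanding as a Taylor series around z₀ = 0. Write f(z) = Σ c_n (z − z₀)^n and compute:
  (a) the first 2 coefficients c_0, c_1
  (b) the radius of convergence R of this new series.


Let w = z − z₀, so z = z₀ + w.
Then 5 − z = 5 − (z₀ + w) = (5 − z₀) − w = 5 − w.
f(z) = 1/(5 − w)^2 = (1/(5)^2) · (1 − w/(5))^{−2}.
By the binomial series (1−u)^{−2} = Σ_{n≥0} C(n+1, 1) u^n for |u|<1, with u = w/(5):
  c_n = C(n+1, 1) / (5)^(n+2).
  c_0 = 1/(5)^2 = 1/25.
  c_1 = 2/(5)^3 = 2/125.
The series is valid for |w/d| < 1, i.e. |z − z₀| < |d|.
Radius of convergence: R = |5 − z₀| = |5| = 5 (distance from z₀ to the singularity z = 5).

c_0 = 1/25, c_1 = 2/125; R = 5.


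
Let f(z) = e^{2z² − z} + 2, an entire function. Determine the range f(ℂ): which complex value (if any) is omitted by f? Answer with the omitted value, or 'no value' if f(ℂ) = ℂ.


Little Picard bounds the complement of f(ℂ) to at most one point.
The exponent g(z) = 2z² − z is a nonconstant polynomial, hence surjective onto ℂ. So e^{g(z)} takes every value in {e^w : w ∈ ℂ} = ℂ ∖ {0}. Adding 2 shifts the range to ℂ ∖ {2}. f omits exactly 2.

Omitted value: 2.


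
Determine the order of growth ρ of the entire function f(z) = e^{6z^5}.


|e^{6z^5}| = e^{Re(6·z^5) + 0} ≤ e^{6|z|^5 + 0} = e^{6r^5 + 0} on |z| = r, so ρ ≤ 5. Choosing z on |z|=r so that 6·z^5 is real positive (always possible by picking arg z appropriately) gives |f(z)| = e^{6r^5 + 0}, matching the bound. The additive constant 0 does not affect log log M(r) ~ 5·log r. Hence ρ = 5.
Therefore ρ = 5.

Order ρ = 5.


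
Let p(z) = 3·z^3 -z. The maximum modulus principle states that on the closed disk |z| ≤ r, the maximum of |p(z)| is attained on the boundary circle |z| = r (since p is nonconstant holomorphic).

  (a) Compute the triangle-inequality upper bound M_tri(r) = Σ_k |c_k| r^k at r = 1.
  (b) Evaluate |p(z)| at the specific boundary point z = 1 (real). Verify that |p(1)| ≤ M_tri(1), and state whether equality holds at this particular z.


Coefficients: c_0 = 0, c_1 = -1, c_2 = 0, c_3 = 3. Radius r = 1.
Part (a). Triangle bound: M_tri(r) = Σ_k |c_k| r^k
  = |0|·1^0 + |-1|·1^1 + |0|·1^2 + |3|·1^3
  = 0 + 1 + 0 + 3 = 4.
This bounds M(r) := max_{|z|=r} |p(z)| from above; equality holds iff all terms c_k z^k can be made to align in phase at a single z on |z|=r.
Part (b). At z = 1 (real, on the circle |z| = r):
  p(1) = (0)·1^0 + (-1)·1^1 + (0)·1^2 + (3)·1^3 = 2.
  |p(1)| = 2.
Check: |p(1)| = 2 ≤ 4 = M_tri(1). ✓ Equality does not hold at z = 1 (the coefficients have mixed signs, so the terms do not all align in phase there).

M_tri(1) = 4; |p(1)| = 2; equality at z=1: no.


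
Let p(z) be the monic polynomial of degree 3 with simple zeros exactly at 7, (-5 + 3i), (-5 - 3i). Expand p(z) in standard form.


The polynomial is p(z) = ∏_{α ∈ S} (z − α), where S = {7, (-5 + 3i), (-5 - 3i)}.
Expanding the product yields: p(z) = z^3 + 3·z^2 -36·z -238.
Note conjugate pairs combine to real quadratics: (z − (-5+3i))(z − (-5−3i)) = z² + 10z + 34.
The resulting polynomial has degree 3 and real coefficients as required.

p(z) = z^3 + 3·z^2 -36·z -238.


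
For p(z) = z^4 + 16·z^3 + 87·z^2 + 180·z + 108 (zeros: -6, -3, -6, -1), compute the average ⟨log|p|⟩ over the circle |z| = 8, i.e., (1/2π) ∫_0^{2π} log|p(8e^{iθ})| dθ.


Zeros: -6, -6, -3, -1; r = 8.
Inside |z| < r: -6, -6, -3, -1. Outside (|z| ≥ r): ∅.
p(0) = 108, so log|p(0)| = log(108) = 4.6821.
Apply Jensen: I(r) = log|p(0)| + Σ_k log(r/|z_k|), summed over zeros inside |z| < r.
  log(r/|z_k|) for z_k = -6: log(8/6) = 0.2877
  log(r/|z_k|) for z_k = -3: log(8/3) = 0.9808
  log(r/|z_k|) for z_k = -6: log(8/6) = 0.2877
  log(r/|z_k|) for z_k = -1: log(8/1) = 2.0794
Sum over inside zeros: 3.6356.
I(r) = log|p(0)| + (inside sum) = 4.6821 + 3.6356 = 8.3178.
Closed form (all zeros inside, monic): I(r) = n·log(r) = 4·log(8) = 8.3178. ✓

I(r) ≈ 8.3178.


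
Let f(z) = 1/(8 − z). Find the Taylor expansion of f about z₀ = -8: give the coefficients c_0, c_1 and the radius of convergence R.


Let w = z − z₀, so z = z₀ + w.
Then 8 − z = 8 − (z₀ + w) = (8 − z₀) − w = 16 − w.
f(z) = 1/(16 − w) = (1/(16)) · 1/(1 − w/(16)) = Σ_{n≥0} w^n / (16)^(n+1).
So c_n = 1/(16)^(n+1):
  c_0 = 1/(16)^1 = 1/16.
  c_1 = 1/(16)^2 = 1/256.
The series is valid for |w/d| < 1, i.e. |z − z₀| < |d|.
Radius of convergence: R = |8 − z₀| = |16| = 16 (distance from z₀ to the singularity z = 8).

c_0 = 1/16, c_1 = 1/256; R = 16.


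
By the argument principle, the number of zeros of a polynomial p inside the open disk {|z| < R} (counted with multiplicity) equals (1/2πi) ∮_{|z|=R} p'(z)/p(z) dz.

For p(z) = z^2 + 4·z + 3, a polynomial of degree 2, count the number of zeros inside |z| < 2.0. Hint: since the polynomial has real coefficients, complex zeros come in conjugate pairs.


The zeros of p are: -3, -1.
Their magnitudes are: 3, 1.
Zeros with |z| < R = 2.0: -1.
Count = 1.
By the argument principle, (1/2πi) ∮_{|z|=R} p'(z)/p(z) dz equals exactly this count.

Number of zeros inside |z| < 2.0: 1.


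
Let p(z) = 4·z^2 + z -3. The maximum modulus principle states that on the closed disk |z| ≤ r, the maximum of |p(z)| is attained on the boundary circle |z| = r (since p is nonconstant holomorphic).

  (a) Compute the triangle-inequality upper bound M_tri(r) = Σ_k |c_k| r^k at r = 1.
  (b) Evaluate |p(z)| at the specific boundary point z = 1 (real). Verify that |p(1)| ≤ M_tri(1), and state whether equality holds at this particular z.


Coefficients: c_0 = -3, c_1 = 1, c_2 = 4. Radius r = 1.
Part (a). Triangle bound: M_tri(r) = Σ_k |c_k| r^k
  = |-3|·1^0 + |1|·1^1 + |4|·1^2
  = 3 + 1 + 4 = 8.
This bounds M(r) := max_{|z|=r} |p(z)| from above; equality holds iff all terms c_k z^k can be made to align in phase at a single z on |z|=r.
Part (b). At z = 1 (real, on the circle |z| = r):
  p(1) = (-3)·1^0 + (1)·1^1 + (4)·1^2 = 2.
  |p(1)| = 2.
Check: |p(1)| = 2 ≤ 8 = M_tri(1). ✓ Equality does not hold at z = 1 (the coefficients have mixed signs, so the terms do not all align in phase there).

M_tri(1) = 8; |p(1)| = 2; equality at z=1: no.


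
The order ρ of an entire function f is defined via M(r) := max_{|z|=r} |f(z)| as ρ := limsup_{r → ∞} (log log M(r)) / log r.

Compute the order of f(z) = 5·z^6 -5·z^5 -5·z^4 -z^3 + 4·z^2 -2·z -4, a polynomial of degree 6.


|f(z)| ≤ Σ|c_k|·r^k = O(r^6) as r → ∞. Polynomial growth is O(e^{r^ε}) for every ε > 0 (since r^6/e^{r^ε} → 0), so ρ ≤ ε for all ε > 0, i.e. ρ = 0. Every nonconstant polynomial has order 0.
Therefore ρ = 0.

Order ρ = 0.


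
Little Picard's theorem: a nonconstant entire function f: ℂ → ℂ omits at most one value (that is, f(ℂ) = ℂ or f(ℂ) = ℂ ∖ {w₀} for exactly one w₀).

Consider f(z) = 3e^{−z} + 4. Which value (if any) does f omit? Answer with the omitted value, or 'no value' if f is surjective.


Little Picard bounds the complement of f(ℂ) to at most one point.
e^{−z} is never zero on ℂ, so 3·e^{−z} takes every value in ℂ ∖ {0}. Adding 4 shifts the range to ℂ ∖ {4}. Thus f omits exactly the value 4.

Omitted value: 4.


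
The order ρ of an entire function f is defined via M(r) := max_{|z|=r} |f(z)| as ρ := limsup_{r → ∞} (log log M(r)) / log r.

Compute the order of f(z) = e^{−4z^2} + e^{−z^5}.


Each summand is entire of order 2 and 5 respectively (as in the single-exponential case). The order of a sum is at most the max of the orders, so ρ ≤ 5. For the lower bound: on |z|=r choose arg z so that -1z^5 is real positive; then |e^{-1z^5}| = e^{1r^5} while |e^{-4z^2}| ≤ e^{4r^2} = o(e^{1r^5}). So |f| ≥ e^{1r^5}(1 − o(1)) and ρ ≥ 5. Hence ρ = max(2, 5) = 5.
Therefore ρ = 5.

Order ρ = 5.


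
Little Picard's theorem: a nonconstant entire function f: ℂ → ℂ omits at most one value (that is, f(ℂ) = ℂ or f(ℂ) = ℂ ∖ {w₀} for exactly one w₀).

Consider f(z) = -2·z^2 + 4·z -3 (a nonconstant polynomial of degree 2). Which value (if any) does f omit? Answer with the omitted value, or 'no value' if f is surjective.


Little Picard bounds the complement of f(ℂ) to at most one point.
For every w ∈ ℂ, the equation p(z) − w = 0 is a nonconstant polynomial in z and hence has at least one root by the fundamental theorem of algebra. So p is surjective onto ℂ, omitting no value.

Omitted value: no value.


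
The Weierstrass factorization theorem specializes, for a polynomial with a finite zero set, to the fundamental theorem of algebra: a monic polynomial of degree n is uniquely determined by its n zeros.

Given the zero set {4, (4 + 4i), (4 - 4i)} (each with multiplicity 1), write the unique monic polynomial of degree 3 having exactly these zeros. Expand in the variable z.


The polynomial is p(z) = ∏_{α ∈ S} (z − α), where S = {4, (4 + 4i), (4 - 4i)}.
Expanding the product yields: p(z) = z^3 -12·z^2 + 64·z -128.
Note conjugate pairs combine to real quadratics: (z − (4+4i))(z − (4−4i)) = z² − 8z + 32.
The resulting polynomial has degree 3 and real coefficients as required.

p(z) = z^3 -12·z^2 + 64·z -128.


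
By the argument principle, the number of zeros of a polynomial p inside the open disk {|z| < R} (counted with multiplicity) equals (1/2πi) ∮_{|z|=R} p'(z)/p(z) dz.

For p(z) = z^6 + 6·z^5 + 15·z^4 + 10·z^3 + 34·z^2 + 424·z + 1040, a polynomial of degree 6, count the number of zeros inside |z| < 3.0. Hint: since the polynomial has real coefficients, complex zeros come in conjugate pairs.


The zeros of p are: (2 + 2i), (2 - 2i), (-2 + 3i), (-2 - 3i), (-3 + 1i), (-3 - 1i).
Their magnitudes are: 2.828, 2.828, 3.606, 3.606, 3.162, 3.162.
Zeros with |z| < R = 3.0: (2 + 2i), (2 - 2i).
Count = 2.
By the argument principle, (1/2πi) ∮_{|z|=R} p'(z)/p(z) dz equals exactly this count.

Number of zeros inside |z| < 3.0: 2.


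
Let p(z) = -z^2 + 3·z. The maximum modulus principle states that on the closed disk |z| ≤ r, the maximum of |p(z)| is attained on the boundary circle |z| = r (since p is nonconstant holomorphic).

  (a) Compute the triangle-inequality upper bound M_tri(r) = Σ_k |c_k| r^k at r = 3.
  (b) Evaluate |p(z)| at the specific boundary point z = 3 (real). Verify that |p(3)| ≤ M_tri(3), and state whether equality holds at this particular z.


Coefficients: c_0 = 0, c_1 = 3, c_2 = -1. Radius r = 3.
Part (a). Triangle bound: M_tri(r) = Σ_k |c_k| r^k
  = |0|·3^0 + |3|·3^1 + |-1|·3^2
  = 0 + 9 + 9 = 18.
This bounds M(r) := max_{|z|=r} |p(z)| from above; equality holds iff all terms c_k z^k can be made to align in phase at a single z on |z|=r.
Part (b). At z = 3 (real, on the circle |z| = r):
  p(3) = (0)·3^0 + (3)·3^1 + (-1)·3^2 = 0.
  |p(3)| = 0.
Check: |p(3)| = 0 ≤ 18 = M_tri(3). ✓ Equality does not hold at z = 3 (the coefficients have mixed signs, so the terms do not all align in phase there).

M_tri(3) = 18; |p(3)| = 0; equality at z=3: no.


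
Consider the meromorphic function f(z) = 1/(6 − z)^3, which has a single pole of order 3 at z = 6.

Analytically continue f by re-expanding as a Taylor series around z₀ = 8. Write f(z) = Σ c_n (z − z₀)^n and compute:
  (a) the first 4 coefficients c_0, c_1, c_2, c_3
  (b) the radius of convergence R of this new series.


Let w = z − z₀, so z = z₀ + w.
Then 6 − z = 6 − (z₀ + w) = (6 − z₀) − w = -2 − w.
f(z) = 1/(-2 − w)^3 = (1/(-2)^3) · (1 − w/(-2))^{−3}.
By the binomial series (1−u)^{−3} = Σ_{n≥0} C(n+2, 2) u^n for |u|<1, with u = w/(-2):
  c_n = C(n+2, 2) / (-2)^(n+3).
  c_0 = 1/(-2)^3 = -1/8.
  c_1 = 3/(-2)^4 = 3/16.
  c_2 = 6/(-2)^5 = -3/16.
  c_3 = 10/(-2)^6 = 5/32.
The series is valid for |w/d| < 1, i.e. |z − z₀| < |d|.
Radius of convergence: R = |6 − z₀| = |-2| = 2 (distance from z₀ to the singularity z = 6).

c_0 = -1/8, c_1 = 3/16, c_2 = -3/16, c_3 = 5/32; R = 2.


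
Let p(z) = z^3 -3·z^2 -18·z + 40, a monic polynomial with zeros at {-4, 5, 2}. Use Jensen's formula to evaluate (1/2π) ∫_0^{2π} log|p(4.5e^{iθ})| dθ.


Zeros: -4, 2, 5; r = 4.5.
Inside |z| < r: -4, 2. Outside (|z| ≥ r): 5.
p(0) = 40, so log|p(0)| = log(40) = 3.6889.
Apply Jensen: I(r) = log|p(0)| + Σ_k log(r/|z_k|), summed over zeros inside |z| < r.
  log(r/|z_k|) for z_k = -4: log(4.5/4) = 0.1178
  log(r/|z_k|) for z_k = 2: log(4.5/2) = 0.8109
  Outside zeros (5) contribute nothing to the Jensen sum.
Sum over inside zeros: 0.9287.
I(r) = log|p(0)| + (inside sum) = 3.6889 + 0.9287 = 4.6176.
Note: since some zeros are outside |z| ≤ r, the simplified n·log(r) form does NOT apply — only the inside zeros contribute.

I(r) ≈ 4.6176.


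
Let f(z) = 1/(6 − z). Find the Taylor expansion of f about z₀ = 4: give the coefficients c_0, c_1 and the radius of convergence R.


Let w = z − z₀, so z = z₀ + w.
Then 6 − z = 6 − (z₀ + w) = (6 − z₀) − w = 2 − w.
f(z) = 1/(2 − w) = (1/(2)) · 1/(1 − w/(2)) = Σ_{n≥0} w^n / (2)^(n+1).
So c_n = 1/(2)^(n+1):
  c_0 = 1/(2)^1 = 1/2.
  c_1 = 1/(2)^2 = 1/4.
The series is valid for |w/d| < 1, i.e. |z − z₀| < |d|.
Radius of convergence: R = |6 − z₀| = |2| = 2 (distance from z₀ to the singularity z = 6).

c_0 = 1/2, c_1 = 1/4; R = 2.


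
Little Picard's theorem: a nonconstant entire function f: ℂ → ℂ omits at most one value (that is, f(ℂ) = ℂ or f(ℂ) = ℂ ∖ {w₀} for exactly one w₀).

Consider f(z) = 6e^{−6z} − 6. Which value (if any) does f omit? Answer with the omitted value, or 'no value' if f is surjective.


Little Picard bounds the complement of f(ℂ) to at most one point.
e^{−6z} is never zero on ℂ, so 6·e^{−6z} takes every value in ℂ ∖ {0}. Adding -6 shifts the range to ℂ ∖ {-6}. Thus f omits exactly the value -6.

Omitted value: -6.


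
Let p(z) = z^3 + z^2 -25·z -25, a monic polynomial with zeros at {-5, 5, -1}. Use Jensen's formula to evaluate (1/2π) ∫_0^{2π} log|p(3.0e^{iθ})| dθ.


Zeros: -5, -1, 5; r = 3.0.
Inside |z| < r: -1. Outside (|z| ≥ r): -5, 5.
p(0) = -25, so log|p(0)| = log(25) = 3.2189.
Apply Jensen: I(r) = log|p(0)| + Σ_k log(r/|z_k|), summed over zeros inside |z| < r.
  log(r/|z_k|) for z_k = -1: log(3.0/1) = 1.0986
  Outside zeros (-5, 5) contribute nothing to the Jensen sum.
Sum over inside zeros: 1.0986.
I(r) = log|p(0)| + (inside sum) = 3.2189 + 1.0986 = 4.3175.
Note: since some zeros are outside |z| ≤ r, the simplified n·log(r) form does NOT apply — only the inside zeros contribute.

I(r) ≈ 4.3175.


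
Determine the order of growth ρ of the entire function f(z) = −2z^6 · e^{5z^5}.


M(r) = max_{|z|=r} |-2|·|z|^6·|e^{5z^5}| = 2·r^6 · e^{5r^5} (the factors attain their maxima compatibly on |z|=r). Then log M(r) = log 2 + 6·log r + 5r^5, dominated by the last term, so log log M(r) ~ 5·log r. The polynomial factor -2z^6 contributes only a log r term and does not affect the order. ρ = 5.
Therefore ρ = 5.

Order ρ = 5.


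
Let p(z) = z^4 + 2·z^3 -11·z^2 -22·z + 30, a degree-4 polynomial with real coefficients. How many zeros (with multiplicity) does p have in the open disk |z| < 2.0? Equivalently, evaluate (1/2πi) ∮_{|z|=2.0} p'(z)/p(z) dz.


The zeros of p are: 3, 1, (-3 + 1i), (-3 - 1i).
Their magnitudes are: 3, 1, 3.162, 3.162.
Zeros with |z| < R = 2.0: 1.
Count = 1.
By the argument principle, (1/2πi) ∮_{|z|=R} p'(z)/p(z) dz equals exactly this count.

Number of zeros inside |z| < 2.0: 1.


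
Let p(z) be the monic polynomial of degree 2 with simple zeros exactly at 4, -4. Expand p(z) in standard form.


The polynomial is p(z) = ∏_{α ∈ S} (z − α), where S = {4, -4}.
Expanding the product yields: p(z) = z^2 -16.
The resulting polynomial has degree 2 and real coefficients as required.

p(z) = z^2 -16.


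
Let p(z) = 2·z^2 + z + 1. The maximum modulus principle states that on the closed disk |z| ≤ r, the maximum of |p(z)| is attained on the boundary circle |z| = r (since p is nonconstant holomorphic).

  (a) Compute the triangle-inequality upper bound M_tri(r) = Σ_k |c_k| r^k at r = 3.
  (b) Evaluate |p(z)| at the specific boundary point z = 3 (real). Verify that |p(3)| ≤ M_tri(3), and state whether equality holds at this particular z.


Coefficients: c_0 = 1, c_1 = 1, c_2 = 2. Radius r = 3.
Part (a). Triangle bound: M_tri(r) = Σ_k |c_k| r^k
  = |1|·3^0 + |1|·3^1 + |2|·3^2
  = 1 + 3 + 18 = 22.
This bounds M(r) := max_{|z|=r} |p(z)| from above; equality holds iff all terms c_k z^k can be made to align in phase at a single z on |z|=r.
Part (b). At z = 3 (real, on the circle |z| = r):
  p(3) = (1)·3^0 + (1)·3^1 + (2)·3^2 = 22.
  |p(3)| = 22.
Since all nonzero coefficients share the same sign, |p(3)| = 22 = M_tri(3); the triangle bound is attained at z = 3, so in fact M(r) = 22.

M_tri(3) = 22; |p(3)| = 22; equality at z=3: yes.


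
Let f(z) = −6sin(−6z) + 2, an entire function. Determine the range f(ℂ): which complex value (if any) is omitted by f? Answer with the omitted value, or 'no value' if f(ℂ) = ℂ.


Little Picard bounds the complement of f(ℂ) to at most one point.
sin is entire and surjective onto ℂ: for every w ∈ ℂ, sin(ζ) = w has a solution ζ ∈ ℂ (e.g., via the complex inverse arcsin). With ζ = −6z this gives z = ζ/(-6). Then -6·sin(−6z) takes every value in -6·ℂ = ℂ, and adding 2 is a bijection of ℂ. So f is surjective and omits no value. (Note: only on the real line is sin bounded by [−1, 1].)

Omitted value: no value.


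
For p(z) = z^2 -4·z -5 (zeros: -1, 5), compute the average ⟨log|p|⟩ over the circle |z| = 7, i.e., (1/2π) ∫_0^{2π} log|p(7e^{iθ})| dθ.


Zeros: -1, 5; r = 7.
Inside |z| < r: -1, 5. Outside (|z| ≥ r): ∅.
p(0) = -5, so log|p(0)| = log(5) = 1.6094.
Apply Jensen: I(r) = log|p(0)| + Σ_k log(r/|z_k|), summed over zeros inside |z| < r.
  log(r/|z_k|) for z_k = -1: log(7/1) = 1.9459
  log(r/|z_k|) for z_k = 5: log(7/5) = 0.3365
Sum over inside zeros: 2.2824.
I(r) = log|p(0)| + (inside sum) = 1.6094 + 2.2824 = 3.8918.
Closed form (all zeros inside, monic): I(r) = n·log(r) = 2·log(7) = 3.8918. ✓

I(r) ≈ 3.8918.


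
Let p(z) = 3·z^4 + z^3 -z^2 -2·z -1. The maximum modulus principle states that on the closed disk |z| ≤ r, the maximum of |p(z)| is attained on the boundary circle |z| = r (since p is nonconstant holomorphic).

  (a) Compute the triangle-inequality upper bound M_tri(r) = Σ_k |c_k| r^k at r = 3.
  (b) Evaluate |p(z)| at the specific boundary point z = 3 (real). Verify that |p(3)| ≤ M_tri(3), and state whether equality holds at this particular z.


Coefficients: c_0 = -1, c_1 = -2, c_2 = -1, c_3 = 1, c_4 = 3. Radius r = 3.
Part (a). Triangle bound: M_tri(r) = Σ_k |c_k| r^k
  = |-1|·3^0 + |-2|·3^1 + |-1|·3^2 + |1|·3^3 + |3|·3^4
  = 1 + 6 + 9 + 27 + 243 = 286.
This bounds M(r) := max_{|z|=r} |p(z)| from above; equality holds iff all terms c_k z^k can be made to align in phase at a single z on |z|=r.
Part (b). At z = 3 (real, on the circle |z| = r):
  p(3) = (-1)·3^0 + (-2)·3^1 + (-1)·3^2 + (1)·3^3 + (3)·3^4 = 254.
  |p(3)| = 254.
Check: |p(3)| = 254 ≤ 286 = M_tri(3). ✓ Equality does not hold at z = 3 (the coefficients have mixed signs, so the terms do not all align in phase there).

M_tri(3) = 286; |p(3)| = 254; equality at z=3: no.


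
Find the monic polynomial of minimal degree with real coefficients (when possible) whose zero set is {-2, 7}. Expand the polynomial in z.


The polynomial is p(z) = ∏_{α ∈ S} (z − α), where S = {-2, 7}.
Expanding the product yields: p(z) = z^2 -5·z -14.
The resulting polynomial has degree 2 and real coefficients as required.

p(z) = z^2 -5·z -14.


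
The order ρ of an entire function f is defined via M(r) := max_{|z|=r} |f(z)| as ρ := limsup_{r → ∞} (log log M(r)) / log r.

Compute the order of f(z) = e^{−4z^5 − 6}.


|e^{−4z^5 − 6}| = e^{Re(-4·z^5) + -6} ≤ e^{4|z|^5 + -6} = e^{4r^5 + -6} on |z| = r, so ρ ≤ 5. Choosing z on |z|=r so that -4·z^5 is real positive (always possible by picking arg z appropriately) gives |f(z)| = e^{4r^5 + -6}, matching the bound. The additive constant -6 does not affect log log M(r) ~ 5·log r. Hence ρ = 5.
Therefore ρ = 5.

Order ρ = 5.


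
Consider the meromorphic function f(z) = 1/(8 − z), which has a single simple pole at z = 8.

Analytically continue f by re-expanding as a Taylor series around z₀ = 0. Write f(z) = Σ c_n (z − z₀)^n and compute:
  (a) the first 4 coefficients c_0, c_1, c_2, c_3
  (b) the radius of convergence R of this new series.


Let w = z − z₀, so z = z₀ + w.
Then 8 − z = 8 − (z₀ + w) = (8 − z₀) − w = 8 − w.
f(z) = 1/(8 − w) = (1/(8)) · 1/(1 − w/(8)) = Σ_{n≥0} w^n / (8)^(n+1).
So c_n = 1/(8)^(n+1):
  c_0 = 1/(8)^1 = 1/8.
  c_1 = 1/(8)^2 = 1/64.
  c_2 = 1/(8)^3 = 1/512.
  c_3 = 1/(8)^4 = 1/4096.
The series is valid for |w/d| < 1, i.e. |z − z₀| < |d|.
Radius of convergence: R = |8 − z₀| = |8| = 8 (distance from z₀ to the singularity z = 8).

c_0 = 1/8, c_1 = 1/64, c_2 = 1/512, c_3 = 1/4096; R = 8.


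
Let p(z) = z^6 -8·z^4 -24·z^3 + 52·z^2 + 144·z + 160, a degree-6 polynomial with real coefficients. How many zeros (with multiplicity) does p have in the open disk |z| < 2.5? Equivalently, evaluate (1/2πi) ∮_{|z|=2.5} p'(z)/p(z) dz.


The zeros of p are: (3 + 1i), (3 - 1i), (-1 + 1i), (-1 - 1i), (-2 + 2i), (-2 - 2i).
Their magnitudes are: 3.162, 3.162, 1.414, 1.414, 2.828, 2.828.
Zeros with |z| < R = 2.5: (-1 + 1i), (-1 - 1i).
Count = 2.
By the argument principle, (1/2πi) ∮_{|z|=R} p'(z)/p(z) dz equals exactly this count.

Number of zeros inside |z| < 2.5: 2.


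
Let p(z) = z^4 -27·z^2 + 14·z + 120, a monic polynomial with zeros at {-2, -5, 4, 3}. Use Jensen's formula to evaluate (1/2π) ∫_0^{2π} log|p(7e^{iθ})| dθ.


Zeros: -5, -2, 3, 4; r = 7.
Inside |z| < r: -5, -2, 3, 4. Outside (|z| ≥ r): ∅.
p(0) = 120, so log|p(0)| = log(120) = 4.7875.
Apply Jensen: I(r) = log|p(0)| + Σ_k log(r/|z_k|), summed over zeros inside |z| < r.
  log(r/|z_k|) for z_k = -2: log(7/2) = 1.2528
  log(r/|z_k|) for z_k = -5: log(7/5) = 0.3365
  log(r/|z_k|) for z_k = 4: log(7/4) = 0.5596
  log(r/|z_k|) for z_k = 3: log(7/3) = 0.8473
Sum over inside zeros: 2.9961.
I(r) = log|p(0)| + (inside sum) = 4.7875 + 2.9961 = 7.7836.
Closed form (all zeros inside, monic): I(r) = n·log(r) = 4·log(7) = 7.7836. ✓

I(r) ≈ 7.7836.
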